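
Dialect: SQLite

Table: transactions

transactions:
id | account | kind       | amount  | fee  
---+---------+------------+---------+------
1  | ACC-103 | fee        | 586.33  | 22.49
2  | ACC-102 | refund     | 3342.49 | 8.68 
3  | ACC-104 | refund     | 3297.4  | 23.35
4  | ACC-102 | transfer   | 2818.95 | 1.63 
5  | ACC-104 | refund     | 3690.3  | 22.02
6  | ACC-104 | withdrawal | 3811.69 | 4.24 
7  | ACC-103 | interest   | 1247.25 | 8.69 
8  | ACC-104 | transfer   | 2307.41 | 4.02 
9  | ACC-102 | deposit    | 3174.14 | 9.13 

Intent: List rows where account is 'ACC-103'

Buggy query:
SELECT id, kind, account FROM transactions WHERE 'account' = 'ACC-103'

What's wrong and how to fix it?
Bug: 'account' in single quotes is a string literal, not the column; the comparison is literal-vs-literal and never true

Fix: Reference the column as account without single quotes

Corrected query:
SELECT id, kind, account FROM transactions WHERE account = 'ACC-103'

Result:
id | kind     | account
---+----------+--------
1  | fee      | ACC-103
7  | interest | ACC-103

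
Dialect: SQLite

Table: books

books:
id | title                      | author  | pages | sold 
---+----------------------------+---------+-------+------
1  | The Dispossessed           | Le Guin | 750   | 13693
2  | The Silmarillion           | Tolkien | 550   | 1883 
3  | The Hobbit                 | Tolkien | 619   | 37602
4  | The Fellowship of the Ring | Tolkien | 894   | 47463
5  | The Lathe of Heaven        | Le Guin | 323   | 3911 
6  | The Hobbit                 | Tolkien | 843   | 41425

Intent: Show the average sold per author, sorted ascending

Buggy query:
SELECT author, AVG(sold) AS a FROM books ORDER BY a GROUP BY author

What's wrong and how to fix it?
Bug: ORDER BY appears before GROUP BY; SQL clause order requires GROUP BY first

Fix: Reorder: SELECT … FROM … GROUP BY … ORDER BY …

Corrected query:
SELECT author, AVG(sold) AS a FROM books GROUP BY author ORDER BY a

Result:
author  | a       
--------+---------
Le Guin | 8802    
Tolkien | 32093.25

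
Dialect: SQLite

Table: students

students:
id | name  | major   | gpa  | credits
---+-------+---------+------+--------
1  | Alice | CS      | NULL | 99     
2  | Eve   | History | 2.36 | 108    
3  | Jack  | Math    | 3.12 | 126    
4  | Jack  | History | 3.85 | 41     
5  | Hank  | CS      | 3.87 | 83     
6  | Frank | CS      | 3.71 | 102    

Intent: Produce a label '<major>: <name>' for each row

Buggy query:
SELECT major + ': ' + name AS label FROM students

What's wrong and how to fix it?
Bug: SQLite uses || for string concatenation; + coerces text to numbers (yielding 0)

Fix: Use the || operator for string concatenation

Corrected query:
SELECT major || ': ' || name AS label FROM students

Result:
label        
-------------
CS: Alice    
History: Eve 
Math: Jack   
History: Jack
CS: Hank     
CS: Frank    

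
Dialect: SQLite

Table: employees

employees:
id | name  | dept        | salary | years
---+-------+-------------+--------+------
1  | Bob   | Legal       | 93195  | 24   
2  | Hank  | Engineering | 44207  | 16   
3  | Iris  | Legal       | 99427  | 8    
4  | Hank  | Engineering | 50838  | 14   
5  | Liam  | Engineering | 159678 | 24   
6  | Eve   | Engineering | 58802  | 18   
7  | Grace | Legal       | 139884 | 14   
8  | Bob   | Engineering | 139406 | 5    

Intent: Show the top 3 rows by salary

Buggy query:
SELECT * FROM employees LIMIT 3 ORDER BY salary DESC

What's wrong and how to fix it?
Bug: LIMIT must come after ORDER BY

Fix: Sort with ORDER BY, then apply LIMIT

Corrected query:
SELECT * FROM employees ORDER BY salary DESC LIMIT 3

Result:
id | name  | dept        | salary | years
---+-------+-------------+--------+------
5  | Liam  | Engineering | 159678 | 24   
7  | Grace | Legal       | 139884 | 14   
8  | Bob   | Engineering | 139406 | 5    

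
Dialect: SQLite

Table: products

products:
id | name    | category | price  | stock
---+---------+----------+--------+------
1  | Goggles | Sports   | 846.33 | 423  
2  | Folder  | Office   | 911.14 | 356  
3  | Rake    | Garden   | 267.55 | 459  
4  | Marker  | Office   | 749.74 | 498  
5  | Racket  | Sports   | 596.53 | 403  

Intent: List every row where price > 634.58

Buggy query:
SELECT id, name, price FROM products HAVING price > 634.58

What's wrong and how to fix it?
Bug: HAVING filters the output of aggregation, but this query has no GROUP BY and no aggregate functions, so SQLite rejects it (HAVING clause on a non-aggregate query); the condition here is per row

Fix: Replace HAVING with WHERE since the condition applies to individual rows

Corrected query:
SELECT id, name, price FROM products WHERE price > 634.58

Result:
id | name    | price 
---+---------+-------
1  | Goggles | 846.33
2  | Folder  | 911.14
4  | Marker  | 749.74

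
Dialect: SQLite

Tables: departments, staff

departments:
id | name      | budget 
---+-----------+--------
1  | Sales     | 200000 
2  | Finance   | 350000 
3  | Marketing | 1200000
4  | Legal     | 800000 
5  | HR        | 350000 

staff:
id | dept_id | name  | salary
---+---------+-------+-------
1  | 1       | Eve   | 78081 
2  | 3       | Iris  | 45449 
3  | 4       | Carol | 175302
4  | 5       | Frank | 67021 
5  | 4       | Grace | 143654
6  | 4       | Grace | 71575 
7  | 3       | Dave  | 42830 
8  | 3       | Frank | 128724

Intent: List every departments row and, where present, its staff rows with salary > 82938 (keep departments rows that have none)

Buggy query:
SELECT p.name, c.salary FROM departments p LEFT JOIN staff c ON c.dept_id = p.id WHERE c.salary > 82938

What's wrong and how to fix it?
Bug: Filtering c.salary in WHERE discards the NULL rows produced by LEFT JOIN, turning it into an inner join

Fix: Move the right-table condition into the ON clause so unmatched parents are kept

Corrected query:
SELECT p.name, c.salary FROM departments p LEFT JOIN staff c ON c.dept_id = p.id AND c.salary > 82938

Result:
name      | salary
----------+-------
Sales     | NULL  
Finance   | NULL  
Marketing | 128724
Legal     | 143654
Legal     | 175302
HR        | NULL  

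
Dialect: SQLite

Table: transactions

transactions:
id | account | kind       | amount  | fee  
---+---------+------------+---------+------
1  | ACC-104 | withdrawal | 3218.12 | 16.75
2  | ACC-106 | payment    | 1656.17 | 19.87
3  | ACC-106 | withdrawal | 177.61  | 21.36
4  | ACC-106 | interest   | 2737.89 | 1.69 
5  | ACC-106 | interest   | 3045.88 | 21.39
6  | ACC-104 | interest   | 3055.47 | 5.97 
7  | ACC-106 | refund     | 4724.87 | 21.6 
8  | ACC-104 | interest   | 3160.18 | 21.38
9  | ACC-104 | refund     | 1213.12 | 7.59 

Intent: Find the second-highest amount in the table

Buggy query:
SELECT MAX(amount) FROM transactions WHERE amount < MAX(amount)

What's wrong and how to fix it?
Bug: The inner MAX is an aggregate inside WHERE, which is not allowed

Fix: Compute the overall MAX in a subquery, then take MAX of rows below it

Corrected query:
SELECT MAX(amount) FROM transactions WHERE amount < (SELECT MAX(amount) FROM transactions)

Result:
MAX(amount)
-----------
3218.12    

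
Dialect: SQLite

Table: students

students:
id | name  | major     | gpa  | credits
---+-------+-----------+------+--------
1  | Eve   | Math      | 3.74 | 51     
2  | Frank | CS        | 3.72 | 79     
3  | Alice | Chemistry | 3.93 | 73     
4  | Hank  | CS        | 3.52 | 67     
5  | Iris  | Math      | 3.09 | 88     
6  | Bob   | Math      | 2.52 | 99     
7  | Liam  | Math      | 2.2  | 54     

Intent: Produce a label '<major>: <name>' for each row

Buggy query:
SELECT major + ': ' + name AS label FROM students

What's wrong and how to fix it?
Bug: '+' is numeric addition; on text columns SQLite converts them to 0 instead of concatenating

Fix: Use the || operator for string concatenation

Corrected query:
SELECT major || ': ' || name AS label FROM students

Result:
label           
----------------
Math: Eve       
CS: Frank       
Chemistry: Alice
CS: Hank        
Math: Iris      
Math: Bob       
Math: Liam      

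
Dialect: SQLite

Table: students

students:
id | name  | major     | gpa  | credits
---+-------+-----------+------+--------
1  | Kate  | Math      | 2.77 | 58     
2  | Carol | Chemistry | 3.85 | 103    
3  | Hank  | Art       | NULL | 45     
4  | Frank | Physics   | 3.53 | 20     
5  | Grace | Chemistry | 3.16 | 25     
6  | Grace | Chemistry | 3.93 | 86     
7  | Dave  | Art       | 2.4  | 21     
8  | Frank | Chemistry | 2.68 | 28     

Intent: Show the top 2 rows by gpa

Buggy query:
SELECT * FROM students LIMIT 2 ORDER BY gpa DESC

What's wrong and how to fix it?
Bug: ORDER BY cannot follow LIMIT; LIMIT is the final clause

Fix: Sort with ORDER BY, then apply LIMIT

Corrected query:
SELECT * FROM students ORDER BY gpa DESC LIMIT 2

Result:
id | name  | major     | gpa  | credits
---+-------+-----------+------+--------
6  | Grace | Chemistry | 3.93 | 86     
2  | Carol | Chemistry | 3.85 | 103    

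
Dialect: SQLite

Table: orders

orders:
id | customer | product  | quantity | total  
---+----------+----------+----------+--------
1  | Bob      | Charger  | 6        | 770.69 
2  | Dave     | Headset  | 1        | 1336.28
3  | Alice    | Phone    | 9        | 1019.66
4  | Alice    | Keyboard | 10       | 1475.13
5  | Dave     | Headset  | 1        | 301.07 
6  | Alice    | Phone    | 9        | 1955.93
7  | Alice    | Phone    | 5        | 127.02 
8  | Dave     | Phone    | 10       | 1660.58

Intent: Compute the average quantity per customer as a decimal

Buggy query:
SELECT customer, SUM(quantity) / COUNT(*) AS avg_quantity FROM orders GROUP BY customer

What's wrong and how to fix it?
Bug: SUM(quantity) and COUNT(*) are both integers; the division truncates the fractional part

Fix: Multiply by 1.0 (or CAST to REAL) to force floating-point division

Corrected query:
SELECT customer, SUM(quantity) * 1.0 / COUNT(*) AS avg_quantity FROM orders GROUP BY customer

Result:
customer | avg_quantity
---------+-------------
Alice    | 8.25        
Bob      | 6           
Dave     | 4           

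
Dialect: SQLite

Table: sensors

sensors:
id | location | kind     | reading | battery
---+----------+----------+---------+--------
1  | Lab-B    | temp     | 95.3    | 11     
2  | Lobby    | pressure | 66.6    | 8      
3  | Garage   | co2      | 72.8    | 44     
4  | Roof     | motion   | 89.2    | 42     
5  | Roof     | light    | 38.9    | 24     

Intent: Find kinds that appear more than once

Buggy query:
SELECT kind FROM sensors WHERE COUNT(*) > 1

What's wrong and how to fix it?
Bug: WHERE can't reference COUNT(*); aggregates are computed after WHERE

Fix: Group first, then use HAVING for the count condition

Corrected query:
SELECT kind FROM sensors GROUP BY kind HAVING COUNT(*) > 1

Result:
(no rows)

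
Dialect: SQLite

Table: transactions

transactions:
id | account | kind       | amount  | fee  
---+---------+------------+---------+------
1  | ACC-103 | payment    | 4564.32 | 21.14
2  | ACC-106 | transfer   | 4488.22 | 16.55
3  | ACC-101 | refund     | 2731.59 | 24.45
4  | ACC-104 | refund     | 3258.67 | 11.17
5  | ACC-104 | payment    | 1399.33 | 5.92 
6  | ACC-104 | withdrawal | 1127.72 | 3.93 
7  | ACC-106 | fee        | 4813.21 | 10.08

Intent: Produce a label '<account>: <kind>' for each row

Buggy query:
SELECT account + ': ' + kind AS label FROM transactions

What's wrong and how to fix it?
Bug: SQLite uses || for string concatenation; + coerces text to numbers (yielding 0)

Fix: Use the || operator for string concatenation

Corrected query:
SELECT account || ': ' || kind AS label FROM transactions

Result:
label              
-------------------
ACC-103: payment   
ACC-106: transfer  
ACC-101: refund    
ACC-104: refund    
ACC-104: payment   
ACC-104: withdrawal
ACC-106: fee       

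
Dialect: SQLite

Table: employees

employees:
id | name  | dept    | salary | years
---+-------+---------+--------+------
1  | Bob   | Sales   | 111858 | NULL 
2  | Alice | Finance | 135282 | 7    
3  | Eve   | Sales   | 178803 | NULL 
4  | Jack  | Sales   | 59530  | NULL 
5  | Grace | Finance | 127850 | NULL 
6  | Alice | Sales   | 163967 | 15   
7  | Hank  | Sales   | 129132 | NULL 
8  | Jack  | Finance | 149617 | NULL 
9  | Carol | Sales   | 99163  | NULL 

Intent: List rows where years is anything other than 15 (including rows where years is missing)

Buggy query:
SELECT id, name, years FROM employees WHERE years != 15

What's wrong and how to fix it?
Bug: 'years != 15' is unknown when years is NULL, so NULL rows are silently excluded

Fix: Add an explicit OR years IS NULL to include the missing-value rows

Corrected query:
SELECT id, name, years FROM employees WHERE years != 15 OR years IS NULL

Result:
id | name  | years
---+-------+------
1  | Bob   | NULL 
2  | Alice | 7    
3  | Eve   | NULL 
4  | Jack  | NULL 
5  | Grace | NULL 
7  | Hank  | NULL 
8  | Jack  | NULL 
9  | Carol | NULL 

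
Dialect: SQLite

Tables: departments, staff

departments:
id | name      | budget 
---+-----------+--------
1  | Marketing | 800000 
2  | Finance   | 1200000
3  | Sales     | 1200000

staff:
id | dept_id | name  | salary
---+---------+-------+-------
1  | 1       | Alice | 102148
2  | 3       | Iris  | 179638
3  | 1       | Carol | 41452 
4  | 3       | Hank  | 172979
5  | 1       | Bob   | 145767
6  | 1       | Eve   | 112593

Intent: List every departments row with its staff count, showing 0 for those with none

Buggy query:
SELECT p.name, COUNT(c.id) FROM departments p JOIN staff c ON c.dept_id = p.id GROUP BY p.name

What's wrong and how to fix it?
Bug: INNER JOIN drops departments rows that have no matching staff rows

Fix: Switch to LEFT JOIN to retain unmatched parent rows

Corrected query:
SELECT p.name, COUNT(c.id) FROM departments p LEFT JOIN staff c ON c.dept_id = p.id GROUP BY p.name

Result:
name      | COUNT(c.id)
----------+------------
Finance   | 0          
Marketing | 4          
Sales     | 2          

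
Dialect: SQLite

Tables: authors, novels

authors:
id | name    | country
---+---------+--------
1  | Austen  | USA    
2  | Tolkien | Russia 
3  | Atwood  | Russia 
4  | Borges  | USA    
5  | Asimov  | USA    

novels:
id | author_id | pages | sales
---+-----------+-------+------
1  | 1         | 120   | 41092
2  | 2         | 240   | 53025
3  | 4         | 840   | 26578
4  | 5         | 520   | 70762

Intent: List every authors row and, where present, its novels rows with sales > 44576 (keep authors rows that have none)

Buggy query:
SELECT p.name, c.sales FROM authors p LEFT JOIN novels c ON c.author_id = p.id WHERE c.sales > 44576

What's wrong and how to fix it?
Bug: A WHERE condition on the right-hand table after LEFT JOIN drops unmatched parents

Fix: Put 'c.sales > 44576' in the JOIN's ON clause instead of WHERE

Corrected query:
SELECT p.name, c.sales FROM authors p LEFT JOIN novels c ON c.author_id = p.id AND c.sales > 44576

Result:
name    | sales
--------+------
Austen  | NULL 
Tolkien | 53025
Atwood  | NULL 
Borges  | NULL 
Asimov  | 70762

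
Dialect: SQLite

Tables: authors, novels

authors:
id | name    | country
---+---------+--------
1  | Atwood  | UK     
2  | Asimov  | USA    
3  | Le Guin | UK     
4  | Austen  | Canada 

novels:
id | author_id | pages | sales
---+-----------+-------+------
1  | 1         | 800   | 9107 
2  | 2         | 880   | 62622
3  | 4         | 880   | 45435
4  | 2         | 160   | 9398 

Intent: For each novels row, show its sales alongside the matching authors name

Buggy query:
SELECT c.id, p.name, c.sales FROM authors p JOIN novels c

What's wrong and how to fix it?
Bug: JOIN with no ON clause produces a cartesian product; every novels row pairs with every authors row

Fix: Add ON c.author_id = p.id to the JOIN

Corrected query:
SELECT c.id, p.name, c.sales FROM authors p JOIN novels c ON c.author_id = p.id

Result:
id | name   | sales
---+--------+------
1  | Atwood | 9107 
2  | Asimov | 62622
3  | Austen | 45435
4  | Asimov | 9398 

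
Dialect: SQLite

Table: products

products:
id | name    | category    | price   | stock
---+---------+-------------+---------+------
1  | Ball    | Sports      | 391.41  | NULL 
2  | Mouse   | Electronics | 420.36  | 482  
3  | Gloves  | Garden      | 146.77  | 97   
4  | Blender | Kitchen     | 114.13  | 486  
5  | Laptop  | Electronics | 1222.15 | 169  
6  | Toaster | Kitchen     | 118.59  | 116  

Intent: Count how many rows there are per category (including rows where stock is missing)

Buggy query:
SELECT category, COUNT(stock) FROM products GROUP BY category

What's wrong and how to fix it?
Bug: COUNT(stock) skips NULLs, so groups with missing stock are undercounted

Fix: Replace COUNT(stock) with COUNT(*)

Corrected query:
SELECT category, COUNT(*) FROM products GROUP BY category

Result:
category    | COUNT(*)
------------+---------
Electronics | 2       
Garden      | 1       
Kitchen     | 2       
Sports      | 1       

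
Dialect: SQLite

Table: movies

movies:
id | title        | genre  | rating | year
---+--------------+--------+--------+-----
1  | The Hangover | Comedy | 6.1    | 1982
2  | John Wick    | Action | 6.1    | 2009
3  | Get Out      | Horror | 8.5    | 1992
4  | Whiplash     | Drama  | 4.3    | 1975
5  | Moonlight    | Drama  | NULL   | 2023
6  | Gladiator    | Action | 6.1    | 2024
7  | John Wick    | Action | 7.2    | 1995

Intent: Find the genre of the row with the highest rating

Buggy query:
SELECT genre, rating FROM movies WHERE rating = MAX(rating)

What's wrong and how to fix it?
Bug: MAX(rating) is an aggregate and cannot be used directly in WHERE

Fix: Use a subquery: WHERE rating = (SELECT MAX(rating) FROM movies)

Corrected query:
SELECT genre, rating FROM movies WHERE rating = (SELECT MAX(rating) FROM movies)

Result:
genre  | rating
-------+-------
Horror | 8.5   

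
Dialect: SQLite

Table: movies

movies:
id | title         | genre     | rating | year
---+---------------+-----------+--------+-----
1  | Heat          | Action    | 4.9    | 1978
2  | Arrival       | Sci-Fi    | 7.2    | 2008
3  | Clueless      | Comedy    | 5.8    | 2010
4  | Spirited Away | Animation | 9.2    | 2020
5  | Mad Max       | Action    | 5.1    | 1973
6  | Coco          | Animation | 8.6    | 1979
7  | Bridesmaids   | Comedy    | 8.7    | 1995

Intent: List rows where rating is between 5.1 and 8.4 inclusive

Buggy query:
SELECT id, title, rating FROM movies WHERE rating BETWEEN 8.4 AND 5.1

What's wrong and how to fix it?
Bug: BETWEEN expects the lower bound first; with 8.4 AND 5.1 the range is empty

Fix: Swap the bounds so the smaller value comes first

Corrected query:
SELECT id, title, rating FROM movies WHERE rating BETWEEN 5.1 AND 8.4

Result:
id | title    | rating
---+----------+-------
2  | Arrival  | 7.2   
3  | Clueless | 5.8   
5  | Mad Max  | 5.1   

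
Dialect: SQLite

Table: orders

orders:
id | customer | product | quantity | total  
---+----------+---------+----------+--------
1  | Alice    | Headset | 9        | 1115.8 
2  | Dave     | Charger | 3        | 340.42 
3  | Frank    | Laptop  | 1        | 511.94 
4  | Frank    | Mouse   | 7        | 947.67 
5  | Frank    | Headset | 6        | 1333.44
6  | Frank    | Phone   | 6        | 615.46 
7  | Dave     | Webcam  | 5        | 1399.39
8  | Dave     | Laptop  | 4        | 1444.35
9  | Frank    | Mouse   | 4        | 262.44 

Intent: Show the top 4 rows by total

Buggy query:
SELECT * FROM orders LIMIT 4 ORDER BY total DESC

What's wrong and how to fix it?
Bug: ORDER BY cannot follow LIMIT; LIMIT is the final clause

Fix: Sort with ORDER BY, then apply LIMIT

Corrected query:
SELECT * FROM orders ORDER BY total DESC LIMIT 4

Result:
id | customer | product | quantity | total  
---+----------+---------+----------+--------
8  | Dave     | Laptop  | 4        | 1444.35
7  | Dave     | Webcam  | 5        | 1399.39
5  | Frank    | Headset | 6        | 1333.44
1  | Alice    | Headset | 9        | 1115.8 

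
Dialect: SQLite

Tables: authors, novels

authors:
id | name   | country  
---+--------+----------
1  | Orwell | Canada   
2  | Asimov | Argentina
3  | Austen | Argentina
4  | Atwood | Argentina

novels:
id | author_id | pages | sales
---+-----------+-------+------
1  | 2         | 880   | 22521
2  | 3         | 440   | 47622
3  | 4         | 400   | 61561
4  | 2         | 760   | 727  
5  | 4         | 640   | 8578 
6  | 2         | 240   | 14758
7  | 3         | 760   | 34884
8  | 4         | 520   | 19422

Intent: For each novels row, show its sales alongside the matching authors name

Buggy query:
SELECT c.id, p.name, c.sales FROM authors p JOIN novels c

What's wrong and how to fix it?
Bug: JOIN with no ON clause produces a cartesian product; every novels row pairs with every authors row

Fix: Specify the join condition linking the foreign key to the parent id

Corrected query:
SELECT c.id, p.name, c.sales FROM authors p JOIN novels c ON c.author_id = p.id

Result:
id | name   | sales
---+--------+------
1  | Asimov | 22521
2  | Austen | 47622
3  | Atwood | 61561
4  | Asimov | 727  
5  | Atwood | 8578 
6  | Asimov | 14758
7  | Austen | 34884
8  | Atwood | 19422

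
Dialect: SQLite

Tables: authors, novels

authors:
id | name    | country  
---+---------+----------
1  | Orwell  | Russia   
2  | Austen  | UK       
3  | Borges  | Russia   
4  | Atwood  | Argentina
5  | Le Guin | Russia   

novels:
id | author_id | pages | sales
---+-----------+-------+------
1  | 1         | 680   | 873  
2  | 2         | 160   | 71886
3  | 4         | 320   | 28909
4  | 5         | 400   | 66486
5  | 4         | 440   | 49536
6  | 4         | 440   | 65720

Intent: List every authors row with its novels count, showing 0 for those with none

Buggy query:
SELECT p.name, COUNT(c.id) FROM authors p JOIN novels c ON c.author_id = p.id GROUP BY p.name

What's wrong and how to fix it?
Bug: An inner join excludes parents with zero children

Fix: Switch to LEFT JOIN to retain unmatched parent rows

Corrected query:
SELECT p.name, COUNT(c.id) FROM authors p LEFT JOIN novels c ON c.author_id = p.id GROUP BY p.name

Result:
name    | COUNT(c.id)
--------+------------
Atwood  | 3          
Austen  | 1          
Borges  | 0          
Le Guin | 1          
Orwell  | 1          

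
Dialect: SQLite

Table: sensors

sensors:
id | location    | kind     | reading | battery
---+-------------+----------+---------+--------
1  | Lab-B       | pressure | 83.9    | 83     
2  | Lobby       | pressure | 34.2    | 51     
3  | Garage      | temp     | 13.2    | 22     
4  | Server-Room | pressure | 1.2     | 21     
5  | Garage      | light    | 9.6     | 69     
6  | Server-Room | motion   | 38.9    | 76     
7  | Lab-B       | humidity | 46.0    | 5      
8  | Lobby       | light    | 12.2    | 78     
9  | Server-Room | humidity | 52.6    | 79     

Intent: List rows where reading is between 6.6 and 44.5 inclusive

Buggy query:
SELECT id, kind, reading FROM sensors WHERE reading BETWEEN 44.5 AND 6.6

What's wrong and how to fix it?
Bug: The bounds are reversed; BETWEEN a AND b requires a <= b to match anything

Fix: Swap the bounds so the smaller value comes first

Corrected query:
SELECT id, kind, reading FROM sensors WHERE reading BETWEEN 6.6 AND 44.5

Result:
id | kind     | reading
---+----------+--------
2  | pressure | 34.2   
3  | temp     | 13.2   
5  | light    | 9.6    
6  | motion   | 38.9   
8  | light    | 12.2   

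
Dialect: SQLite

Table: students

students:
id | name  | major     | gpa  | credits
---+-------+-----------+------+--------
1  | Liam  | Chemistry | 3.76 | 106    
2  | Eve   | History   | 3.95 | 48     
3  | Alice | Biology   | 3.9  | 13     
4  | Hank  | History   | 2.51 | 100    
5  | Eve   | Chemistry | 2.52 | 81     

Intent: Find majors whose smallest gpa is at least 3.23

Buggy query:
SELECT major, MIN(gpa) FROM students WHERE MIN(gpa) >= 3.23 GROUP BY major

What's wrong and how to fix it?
Bug: MIN() in WHERE is a misuse of aggregate

Fix: Replace WHERE with HAVING after the GROUP BY

Corrected query:
SELECT major, MIN(gpa) FROM students GROUP BY major HAVING MIN(gpa) >= 3.23

Result:
major   | MIN(gpa)
--------+---------
Biology | 3.9     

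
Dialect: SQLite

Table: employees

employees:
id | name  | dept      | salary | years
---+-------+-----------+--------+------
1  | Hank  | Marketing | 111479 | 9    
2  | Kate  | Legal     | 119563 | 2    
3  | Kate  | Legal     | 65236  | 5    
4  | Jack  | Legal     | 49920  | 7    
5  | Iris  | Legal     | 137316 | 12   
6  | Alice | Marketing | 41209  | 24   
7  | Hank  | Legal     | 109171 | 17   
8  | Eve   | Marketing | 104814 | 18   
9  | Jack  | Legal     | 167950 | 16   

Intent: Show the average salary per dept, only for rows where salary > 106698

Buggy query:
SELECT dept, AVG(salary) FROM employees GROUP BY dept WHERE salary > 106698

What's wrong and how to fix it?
Bug: WHERE cannot follow GROUP BY

Fix: Place WHERE between FROM and GROUP BY

Corrected query:
SELECT dept, AVG(salary) FROM employees WHERE salary > 106698 GROUP BY dept

Result:
dept      | AVG(salary)
----------+------------
Legal     | 133500     
Marketing | 111479     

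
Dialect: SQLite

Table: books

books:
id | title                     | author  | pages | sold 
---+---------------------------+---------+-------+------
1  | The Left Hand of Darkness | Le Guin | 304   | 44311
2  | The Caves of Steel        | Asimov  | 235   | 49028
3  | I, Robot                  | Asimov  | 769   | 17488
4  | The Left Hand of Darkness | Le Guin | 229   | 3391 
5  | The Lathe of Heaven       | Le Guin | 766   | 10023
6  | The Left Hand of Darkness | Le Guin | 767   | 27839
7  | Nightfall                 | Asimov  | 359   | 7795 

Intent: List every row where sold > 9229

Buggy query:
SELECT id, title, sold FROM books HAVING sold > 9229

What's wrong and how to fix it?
Bug: HAVING filters the output of aggregation, but this query has no GROUP BY and no aggregate functions, so SQLite rejects it (HAVING clause on a non-aggregate query); the condition here is per row

Fix: Replace HAVING with WHERE since the condition applies to individual rows

Corrected query:
SELECT id, title, sold FROM books WHERE sold > 9229

Result:
id | title                     | sold 
---+---------------------------+------
1  | The Left Hand of Darkness | 44311
2  | The Caves of Steel        | 49028
3  | I, Robot                  | 17488
5  | The Lathe of Heaven       | 10023
6  | The Left Hand of Darkness | 27839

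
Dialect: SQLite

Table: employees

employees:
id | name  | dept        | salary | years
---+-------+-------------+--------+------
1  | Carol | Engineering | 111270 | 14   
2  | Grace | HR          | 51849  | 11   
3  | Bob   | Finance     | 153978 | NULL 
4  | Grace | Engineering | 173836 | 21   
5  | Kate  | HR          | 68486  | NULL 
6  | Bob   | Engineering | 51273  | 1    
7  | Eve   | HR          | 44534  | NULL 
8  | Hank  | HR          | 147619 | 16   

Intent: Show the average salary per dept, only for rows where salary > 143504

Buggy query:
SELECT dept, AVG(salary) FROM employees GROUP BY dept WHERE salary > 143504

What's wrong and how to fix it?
Bug: WHERE cannot follow GROUP BY

Fix: Place WHERE between FROM and GROUP BY

Corrected query:
SELECT dept, AVG(salary) FROM employees WHERE salary > 143504 GROUP BY dept

Result:
dept        | AVG(salary)
------------+------------
Engineering | 173836     
Finance     | 153978     
HR          | 147619     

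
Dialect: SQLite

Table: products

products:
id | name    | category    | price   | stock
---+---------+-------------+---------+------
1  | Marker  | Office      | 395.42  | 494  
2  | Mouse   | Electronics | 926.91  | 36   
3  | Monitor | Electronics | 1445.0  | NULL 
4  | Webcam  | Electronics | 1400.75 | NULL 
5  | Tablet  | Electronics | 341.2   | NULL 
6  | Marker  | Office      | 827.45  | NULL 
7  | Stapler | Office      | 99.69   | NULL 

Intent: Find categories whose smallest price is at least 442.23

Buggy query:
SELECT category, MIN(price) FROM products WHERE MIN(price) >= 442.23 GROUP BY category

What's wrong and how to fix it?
Bug: Aggregates like MIN are computed per group after WHERE runs

Fix: Replace WHERE with HAVING after the GROUP BY

Corrected query:
SELECT category, MIN(price) FROM products GROUP BY category HAVING MIN(price) >= 442.23

Result:
(no rows)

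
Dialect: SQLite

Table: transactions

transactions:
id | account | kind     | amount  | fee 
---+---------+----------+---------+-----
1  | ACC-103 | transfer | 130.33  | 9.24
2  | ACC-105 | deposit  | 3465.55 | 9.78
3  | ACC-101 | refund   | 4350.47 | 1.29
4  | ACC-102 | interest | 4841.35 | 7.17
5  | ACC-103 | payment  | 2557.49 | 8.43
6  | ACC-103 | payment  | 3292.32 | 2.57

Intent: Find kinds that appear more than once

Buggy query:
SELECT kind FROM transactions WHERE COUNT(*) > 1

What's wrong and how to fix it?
Bug: WHERE can't reference COUNT(*); aggregates are computed after WHERE

Fix: Group first, then use HAVING for the count condition

Corrected query:
SELECT kind FROM transactions GROUP BY kind HAVING COUNT(*) > 1

Result:
kind   
-------
payment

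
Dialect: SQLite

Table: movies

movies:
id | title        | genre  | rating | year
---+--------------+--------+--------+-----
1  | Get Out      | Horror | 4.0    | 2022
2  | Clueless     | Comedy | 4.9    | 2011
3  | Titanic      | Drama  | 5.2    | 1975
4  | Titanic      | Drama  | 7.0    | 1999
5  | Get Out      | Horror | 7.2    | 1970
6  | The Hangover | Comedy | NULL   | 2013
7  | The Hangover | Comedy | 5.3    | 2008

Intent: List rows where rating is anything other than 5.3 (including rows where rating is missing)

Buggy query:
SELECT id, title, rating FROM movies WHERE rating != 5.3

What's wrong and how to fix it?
Bug: 'rating != 5.3' is unknown when rating is NULL, so NULL rows are silently excluded

Fix: Add an explicit OR rating IS NULL to include the missing-value rows

Corrected query:
SELECT id, title, rating FROM movies WHERE rating != 5.3 OR rating IS NULL

Result:
id | title        | rating
---+--------------+-------
1  | Get Out      | 4     
2  | Clueless     | 4.9   
3  | Titanic      | 5.2   
4  | Titanic      | 7     
5  | Get Out      | 7.2   
6  | The Hangover | NULL  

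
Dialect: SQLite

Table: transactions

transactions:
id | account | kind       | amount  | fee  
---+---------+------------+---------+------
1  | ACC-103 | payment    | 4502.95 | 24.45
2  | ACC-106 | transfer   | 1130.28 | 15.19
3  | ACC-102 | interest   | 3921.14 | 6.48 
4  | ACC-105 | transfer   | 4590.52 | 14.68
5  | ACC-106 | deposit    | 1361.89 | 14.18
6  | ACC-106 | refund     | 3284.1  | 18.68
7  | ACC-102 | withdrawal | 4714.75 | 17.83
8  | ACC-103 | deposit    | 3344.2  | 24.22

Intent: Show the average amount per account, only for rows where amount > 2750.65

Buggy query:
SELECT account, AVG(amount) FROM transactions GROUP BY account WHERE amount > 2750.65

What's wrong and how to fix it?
Bug: Row-level WHERE must come before GROUP BY in the clause order

Fix: Move the WHERE clause before GROUP BY

Corrected query:
SELECT account, AVG(amount) FROM transactions WHERE amount > 2750.65 GROUP BY account

Result:
account | AVG(amount)
--------+------------
ACC-102 | 4317.945   
ACC-103 | 3923.575   
ACC-105 | 4590.52    
ACC-106 | 3284.1     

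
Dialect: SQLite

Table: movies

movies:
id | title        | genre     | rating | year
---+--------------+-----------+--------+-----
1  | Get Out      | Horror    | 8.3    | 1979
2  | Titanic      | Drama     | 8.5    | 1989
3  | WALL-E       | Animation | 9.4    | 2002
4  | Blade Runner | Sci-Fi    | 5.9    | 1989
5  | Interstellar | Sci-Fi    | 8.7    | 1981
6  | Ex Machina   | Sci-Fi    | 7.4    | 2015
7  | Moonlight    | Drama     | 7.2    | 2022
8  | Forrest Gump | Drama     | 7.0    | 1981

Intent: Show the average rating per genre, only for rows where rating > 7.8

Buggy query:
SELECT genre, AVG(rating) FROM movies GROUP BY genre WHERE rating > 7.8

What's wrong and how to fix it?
Bug: WHERE cannot follow GROUP BY

Fix: Move the WHERE clause before GROUP BY

Corrected query:
SELECT genre, AVG(rating) FROM movies WHERE rating > 7.8 GROUP BY genre

Result:
genre     | AVG(rating)
----------+------------
Animation | 9.4        
Drama     | 8.5        
Horror    | 8.3        
Sci-Fi    | 8.7        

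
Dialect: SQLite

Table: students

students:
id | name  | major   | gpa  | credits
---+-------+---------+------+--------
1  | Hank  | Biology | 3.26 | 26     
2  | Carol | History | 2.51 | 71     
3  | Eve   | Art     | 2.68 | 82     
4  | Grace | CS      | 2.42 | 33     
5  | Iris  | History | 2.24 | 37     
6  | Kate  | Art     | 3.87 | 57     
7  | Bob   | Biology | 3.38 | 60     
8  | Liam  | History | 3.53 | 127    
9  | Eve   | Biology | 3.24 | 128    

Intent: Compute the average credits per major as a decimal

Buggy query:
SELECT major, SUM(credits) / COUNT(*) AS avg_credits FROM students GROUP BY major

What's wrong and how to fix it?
Bug: Both operands are integers, so '/' performs integer division and truncates

Fix: Multiply by 1.0 (or CAST to REAL) to force floating-point division

Corrected query:
SELECT major, SUM(credits) * 1.0 / COUNT(*) AS avg_credits FROM students GROUP BY major

Result:
major   | avg_credits
--------+------------
Art     | 69.5       
Biology | 71.333333  
CS      | 33         
History | 78.333333  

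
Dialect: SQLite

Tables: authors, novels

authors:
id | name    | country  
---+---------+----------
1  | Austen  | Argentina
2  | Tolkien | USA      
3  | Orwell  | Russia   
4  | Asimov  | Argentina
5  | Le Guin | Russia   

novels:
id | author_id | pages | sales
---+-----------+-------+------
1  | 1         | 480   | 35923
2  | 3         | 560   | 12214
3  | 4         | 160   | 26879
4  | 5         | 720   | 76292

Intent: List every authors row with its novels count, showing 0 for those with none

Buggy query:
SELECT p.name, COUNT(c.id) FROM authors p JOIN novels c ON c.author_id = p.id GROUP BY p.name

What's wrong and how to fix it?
Bug: An inner join excludes parents with zero children

Fix: Use LEFT JOIN so parents without children still appear (COUNT(c.id) gives 0)

Corrected query:
SELECT p.name, COUNT(c.id) FROM authors p LEFT JOIN novels c ON c.author_id = p.id GROUP BY p.name

Result:
name    | COUNT(c.id)
--------+------------
Asimov  | 1          
Austen  | 1          
Le Guin | 1          
Orwell  | 1          
Tolkien | 0          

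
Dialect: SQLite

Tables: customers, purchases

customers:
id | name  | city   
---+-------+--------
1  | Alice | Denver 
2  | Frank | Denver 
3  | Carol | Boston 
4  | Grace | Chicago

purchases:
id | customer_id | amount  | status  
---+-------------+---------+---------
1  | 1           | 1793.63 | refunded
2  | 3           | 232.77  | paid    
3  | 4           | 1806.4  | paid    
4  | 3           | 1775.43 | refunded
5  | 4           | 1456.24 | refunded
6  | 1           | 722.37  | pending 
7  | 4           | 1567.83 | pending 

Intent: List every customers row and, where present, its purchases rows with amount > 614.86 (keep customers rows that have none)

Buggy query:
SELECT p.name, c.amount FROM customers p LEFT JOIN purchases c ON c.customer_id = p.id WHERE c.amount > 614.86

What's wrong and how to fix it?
Bug: Filtering c.amount in WHERE discards the NULL rows produced by LEFT JOIN, turning it into an inner join

Fix: Put 'c.amount > 614.86' in the JOIN's ON clause instead of WHERE

Corrected query:
SELECT p.name, c.amount FROM customers p LEFT JOIN purchases c ON c.customer_id = p.id AND c.amount > 614.86

Result:
name  | amount 
------+--------
Alice | 722.37 
Alice | 1793.63
Frank | NULL   
Carol | 1775.43
Grace | 1456.24
Grace | 1567.83
Grace | 1806.4 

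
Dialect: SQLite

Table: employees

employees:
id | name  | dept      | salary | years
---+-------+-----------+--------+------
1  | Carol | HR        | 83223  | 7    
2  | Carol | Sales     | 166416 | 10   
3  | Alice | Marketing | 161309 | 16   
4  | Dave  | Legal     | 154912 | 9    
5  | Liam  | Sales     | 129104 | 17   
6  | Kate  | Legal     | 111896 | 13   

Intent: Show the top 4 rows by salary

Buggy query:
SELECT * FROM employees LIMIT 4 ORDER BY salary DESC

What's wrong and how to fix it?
Bug: ORDER BY cannot follow LIMIT; LIMIT is the final clause

Fix: Sort with ORDER BY, then apply LIMIT

Corrected query:
SELECT * FROM employees ORDER BY salary DESC LIMIT 4

Result:
id | name  | dept      | salary | years
---+-------+-----------+--------+------
2  | Carol | Sales     | 166416 | 10   
3  | Alice | Marketing | 161309 | 16   
4  | Dave  | Legal     | 154912 | 9    
5  | Liam  | Sales     | 129104 | 17   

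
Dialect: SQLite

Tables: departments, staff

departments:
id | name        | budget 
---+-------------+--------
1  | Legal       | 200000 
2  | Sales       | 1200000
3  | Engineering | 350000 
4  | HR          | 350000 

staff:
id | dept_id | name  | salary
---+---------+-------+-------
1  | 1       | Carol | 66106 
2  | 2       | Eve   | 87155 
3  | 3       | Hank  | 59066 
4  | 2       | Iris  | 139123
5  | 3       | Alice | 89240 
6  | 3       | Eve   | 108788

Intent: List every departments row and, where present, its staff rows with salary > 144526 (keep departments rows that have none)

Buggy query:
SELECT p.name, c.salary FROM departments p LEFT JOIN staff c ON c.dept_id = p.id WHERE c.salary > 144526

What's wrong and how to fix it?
Bug: Filtering c.salary in WHERE discards the NULL rows produced by LEFT JOIN, turning it into an inner join

Fix: Move the right-table condition into the ON clause so unmatched parents are kept

Corrected query:
SELECT p.name, c.salary FROM departments p LEFT JOIN staff c ON c.dept_id = p.id AND c.salary > 144526

Result:
name        | salary
------------+-------
Legal       | NULL  
Sales       | NULL  
Engineering | NULL  
HR          | NULL  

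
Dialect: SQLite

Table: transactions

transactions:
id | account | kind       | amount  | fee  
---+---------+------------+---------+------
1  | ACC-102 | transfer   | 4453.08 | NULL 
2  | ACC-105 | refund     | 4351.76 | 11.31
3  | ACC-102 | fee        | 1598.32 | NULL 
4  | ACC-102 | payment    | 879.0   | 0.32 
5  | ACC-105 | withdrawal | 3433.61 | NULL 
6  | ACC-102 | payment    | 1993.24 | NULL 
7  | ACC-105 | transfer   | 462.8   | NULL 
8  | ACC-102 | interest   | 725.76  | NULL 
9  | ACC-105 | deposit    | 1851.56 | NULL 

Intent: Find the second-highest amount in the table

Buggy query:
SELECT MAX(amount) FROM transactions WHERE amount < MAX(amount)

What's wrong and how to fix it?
Bug: MAX(amount) on the right of the comparison is an aggregate-in-WHERE error

Fix: Compute the overall MAX in a subquery, then take MAX of rows below it

Corrected query:
SELECT MAX(amount) FROM transactions WHERE amount < (SELECT MAX(amount) FROM transactions)

Result:
MAX(amount)
-----------
4351.76    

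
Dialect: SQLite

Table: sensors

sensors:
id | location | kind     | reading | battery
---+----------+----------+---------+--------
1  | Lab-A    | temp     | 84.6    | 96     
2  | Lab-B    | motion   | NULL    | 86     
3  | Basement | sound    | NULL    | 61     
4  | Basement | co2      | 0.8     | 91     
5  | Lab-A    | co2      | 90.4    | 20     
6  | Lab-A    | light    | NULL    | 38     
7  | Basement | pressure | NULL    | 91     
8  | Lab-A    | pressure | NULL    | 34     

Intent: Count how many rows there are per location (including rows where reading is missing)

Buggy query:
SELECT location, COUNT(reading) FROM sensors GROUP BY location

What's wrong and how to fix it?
Bug: COUNT(reading) skips NULLs, so groups with missing reading are undercounted

Fix: Replace COUNT(reading) with COUNT(*)

Corrected query:
SELECT location, COUNT(*) FROM sensors GROUP BY location

Result:
location | COUNT(*)
---------+---------
Basement | 3       
Lab-A    | 4       
Lab-B    | 1       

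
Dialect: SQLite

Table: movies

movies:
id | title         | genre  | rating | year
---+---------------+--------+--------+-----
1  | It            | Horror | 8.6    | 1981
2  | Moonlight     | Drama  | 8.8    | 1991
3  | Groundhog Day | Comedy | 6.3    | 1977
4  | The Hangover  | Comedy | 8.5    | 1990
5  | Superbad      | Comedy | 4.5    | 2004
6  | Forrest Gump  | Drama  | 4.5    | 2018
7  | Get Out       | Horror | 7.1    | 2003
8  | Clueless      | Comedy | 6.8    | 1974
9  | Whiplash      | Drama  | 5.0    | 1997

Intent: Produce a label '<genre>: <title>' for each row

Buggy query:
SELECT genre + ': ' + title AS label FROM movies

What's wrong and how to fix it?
Bug: '+' is numeric addition; on text columns SQLite converts them to 0 instead of concatenating

Fix: Replace + with || to concatenate text

Corrected query:
SELECT genre || ': ' || title AS label FROM movies

Result:
label                
---------------------
Horror: It           
Drama: Moonlight     
Comedy: Groundhog Day
Comedy: The Hangover 
Comedy: Superbad     
Drama: Forrest Gump  
Horror: Get Out      
Comedy: Clueless     
Drama: Whiplash      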